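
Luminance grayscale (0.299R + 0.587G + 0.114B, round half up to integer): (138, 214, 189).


Gray = 0.299×R + 0.587×G + 0.114×B
Gray = 0.299×138 + 0.587×214 + 0.114×189
Gray = 41.262 + 125.618 + 21.546
Gray = 188.426 → round half up → 188
Gray = 188


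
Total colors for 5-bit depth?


Colors = 2^bits = 2^5
= 32 colors


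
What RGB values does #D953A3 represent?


D9 → 217 (R)
53 → 83 (G)
A3 → 163 (B)
= RGB(217, 83, 163)


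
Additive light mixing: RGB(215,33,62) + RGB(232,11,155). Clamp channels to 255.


Additive: each channel = min(255, C₁+C₂)
R: 215+232 = 447 → 255
G: 33+11 = 44 → 44
B: 62+155 = 217 → 217
= RGB(255, 44, 217)


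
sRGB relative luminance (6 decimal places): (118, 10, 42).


Linearize each channel (sRGB transfer function): c = v/255; c_lin = c/12.92 if c ≤ 0.04045, else ((c+0.055)/1.055)^2.4
  R: 118/255 ≈ 0.462745 > 0.04045 → ((0.462745+0.055)/1.055)^2.4 ≈ 0.181164
  G: 10/255 ≈ 0.039216 ≤ 0.04045 → 0.039216/12.92 ≈ 0.003035
  B: 42/255 ≈ 0.164706 > 0.04045 → ((0.164706+0.055)/1.055)^2.4 ≈ 0.023153
R_lin = 0.181164, G_lin = 0.003035, B_lin = 0.023153
L = 0.2126×R + 0.7152×G + 0.0722×B
L = 0.2126×0.181164 + 0.7152×0.003035 + 0.0722×0.023153
L ≈ 0.042358


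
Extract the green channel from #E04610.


Color: #E04610
R = E0 = 224
G = 46 = 70
B = 10 = 16
Green = 70


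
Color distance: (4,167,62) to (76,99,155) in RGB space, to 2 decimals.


d = √[(R₁-R₂)² + (G₁-G₂)² + (B₁-B₂)²]
d = √[(4-76)² + (167-99)² + (62-155)²]
d = √[5184 + 4624 + 8649]
d = √18457
d ≈ 135.86


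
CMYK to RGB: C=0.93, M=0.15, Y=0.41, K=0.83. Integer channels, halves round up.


R = 255 × (1-C) × (1-K) = 255 × 0.07 × 0.17 = 3.0345 → 3
G = 255 × (1-M) × (1-K) = 255 × 0.85 × 0.17 = 36.8475 → 37
B = 255 × (1-Y) × (1-K) = 255 × 0.59 × 0.17 = 25.5765 → 26
= RGB(3, 37, 26)


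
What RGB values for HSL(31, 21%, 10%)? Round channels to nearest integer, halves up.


H=31°, S=0.21, L=0.10
C = (1-|2L-1|)×S = (1-|-0.80|)×0.21 = 0.042
H' = H/60 = 31/60 ≈ 0.5167; X = C×(1-|H' mod 2 - 1|) = 0.0217
m = L - C/2 = 0.10 - 0.021 = 0.079
Sector ⌊H'⌋ = 0 → (R',G',B') = (0.042, 0.0217, 0.0)
RGB = ((R'+m)×255, (G'+m)×255, (B'+m)×255) = (30.855, 25.6785, 20.145)
Round half up → RGB(31, 26, 20)


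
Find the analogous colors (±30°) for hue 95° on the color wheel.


Base hue: 95°
Left analog: (95 - 30) mod 360 = 65°
Right analog: (95 + 30) mod 360 = 125°
Analogous hues = 65° and 125°


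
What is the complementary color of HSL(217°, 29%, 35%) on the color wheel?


Complement = opposite side of color wheel = hue + 180°
H' = (217 + 180) mod 360 = 37°
S and L unchanged.
= HSL(37°, 29%, 35%)


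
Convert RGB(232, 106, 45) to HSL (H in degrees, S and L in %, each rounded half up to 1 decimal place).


Normalize: R'=232/255≈0.9098, G'=106/255≈0.4157, B'=45/255≈0.1765
Max=232/255, Min=45/255, Δ=Max-Min=187/255
L = (Max+Min)/2 = (232+45)/510 = 277/510 = 0.54313… → L = 54.3%
L > 0.5 → S = Δ/(2-Max-Min) = 187/(510-232-45) = 187/233 = 0.80257… → S = 80.3%
(the 1/255 factors cancel in S and H, so raw channel differences can be used)
Max is R' → H = 60 × (((G-B)/Δ) mod 6) = 60 × (((106-45)/187) mod 6)
  61/187 = 0.3262…
  H = 60 × 0.3262… = 19.572…° → H = 19.6°
= HSL(19.6°, 80.3%, 54.3%)


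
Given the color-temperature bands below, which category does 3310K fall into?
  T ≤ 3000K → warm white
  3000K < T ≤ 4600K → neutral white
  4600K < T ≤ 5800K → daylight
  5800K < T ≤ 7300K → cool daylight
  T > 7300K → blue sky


Temperature: 3310K
3000K < 3310K ≤ 4600K → neutral white
Classification: neutral white


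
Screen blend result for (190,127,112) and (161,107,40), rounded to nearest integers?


Screen: C = 255 - (255-A)×(255-B)/255, rounded to nearest integer
R: 255 - (255-190)×(255-161)/255 = 255 - 6110/255 ≈ 255 - 23.961 = 231.039 → 231
G: 255 - (255-127)×(255-107)/255 = 255 - 18944/255 ≈ 255 - 74.290 = 180.710 → 181
B: 255 - (255-112)×(255-40)/255 = 255 - 30745/255 ≈ 255 - 120.569 = 134.431 → 134
= RGB(231, 181, 134)


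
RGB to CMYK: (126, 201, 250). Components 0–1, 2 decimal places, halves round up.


R'=126/255≈0.4941, G'=201/255≈0.7882, B'=250/255≈0.9804
K = 1 - max(R',G',B') = 1 - 250/255 = 5/255 = 0.01960… → 0.02
(1-R'-K)/(1-K) simplifies to (max-R)/max with max = 250:
C = (250-126)/250 = 124/250 = 0.496 → 0.50
M = (250-201)/250 = 49/250 = 0.196 → 0.20
Y = (250-250)/250 = 0/250 = 0 → 0.00
= CMYK(0.50, 0.20, 0.00, 0.02)


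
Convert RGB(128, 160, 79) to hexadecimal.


R = 128 → 80 (hex)
G = 160 → A0 (hex)
B = 79 → 4F (hex)
Hex = #80A04F


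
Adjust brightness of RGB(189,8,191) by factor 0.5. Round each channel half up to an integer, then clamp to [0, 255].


Multiply each channel by 0.5, round half up, clamp to [0, 255]
R: 189×0.5 = 94.5 → round → 95
G: 8×0.5 = 4
B: 191×0.5 = 95.5 → round → 96
= RGB(95, 4, 96)


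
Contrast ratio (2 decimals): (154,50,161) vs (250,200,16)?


Linearize each sRGB channel c=v/255: c/12.92 if c ≤ 0.04045 else ((c+0.055)/1.055)^2.4
L = 0.2126×R_lin + 0.7152×G_lin + 0.0722×B_lin
Color 1 (154,50,161):
  R=154: 154/255≈0.6039 > 0.04045 → ((0.6039+0.055)/1.055)^2.4 ≈ 0.32314
  G=50: 50/255≈0.1961 > 0.04045 → ((0.1961+0.055)/1.055)^2.4 ≈ 0.03190
  B=161: 161/255≈0.6314 > 0.04045 → ((0.6314+0.055)/1.055)^2.4 ≈ 0.35640
  L1 = 0.2126×0.32314 + 0.7152×0.03190 + 0.0722×0.35640 ≈ 0.11724
Color 2 (250,200,16):
  R=250: 250/255≈0.9804 > 0.04045 → ((0.9804+0.055)/1.055)^2.4 ≈ 0.95597
  G=200: 200/255≈0.7843 > 0.04045 → ((0.7843+0.055)/1.055)^2.4 ≈ 0.57758
  B=16: 16/255≈0.0627 > 0.04045 → ((0.0627+0.055)/1.055)^2.4 ≈ 0.00518
  L2 = 0.2126×0.95597 + 0.7152×0.57758 + 0.0722×0.00518 ≈ 0.61670
Lighter = 0.61670, Darker = 0.11724
Ratio = (L_lighter + 0.05) / (L_darker + 0.05)
Ratio = (0.61670 + 0.05) / (0.11724 + 0.05) = 0.66670 / 0.16724 ≈ 3.9864
Ratio ≈ 3.99:1


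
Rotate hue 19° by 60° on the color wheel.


New hue = (H + rotation) mod 360
New hue = (19 + 60) mod 360
= 79 mod 360
= 79°


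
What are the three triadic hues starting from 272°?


Triadic: equally spaced at 120° intervals
H1 = 272°
H2 = (272 + 120) mod 360 = 32°
H3 = (272 + 240) mod 360 = 152°
Triadic = 272°, 32°, 152°


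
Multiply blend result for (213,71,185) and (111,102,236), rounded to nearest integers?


Multiply: C = A×B/255, rounded to nearest integer
R: 213×111/255 = 23643/255 ≈ 92.718 → 93
G: 71×102/255 = 7242/255 ≈ 28.400 → 28
B: 185×236/255 = 43660/255 ≈ 171.216 → 171
= RGB(93, 28, 171)


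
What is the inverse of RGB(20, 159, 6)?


Invert: (255-R, 255-G, 255-B)
R: 255-20 = 235
G: 255-159 = 96
B: 255-6 = 249
= RGB(235, 96, 249)


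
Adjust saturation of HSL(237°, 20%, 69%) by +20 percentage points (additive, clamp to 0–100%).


Original S = 20%
Adjustment = +20 percentage points
New S = 20 + (20) = 40
Clamp to [0, 100] → 40
= HSL(237°, 40%, 69%)


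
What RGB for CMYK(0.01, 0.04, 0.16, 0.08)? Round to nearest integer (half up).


R = 255 × (1-C) × (1-K) = 255 × 0.99 × 0.92 = 232.254 → 232
G = 255 × (1-M) × (1-K) = 255 × 0.96 × 0.92 = 225.216 → 225
B = 255 × (1-Y) × (1-K) = 255 × 0.84 × 0.92 = 197.064 → 197
= RGB(232, 225, 197)


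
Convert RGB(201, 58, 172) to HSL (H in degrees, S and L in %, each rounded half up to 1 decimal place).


Normalize: R'=201/255≈0.7882, G'=58/255≈0.2275, B'=172/255≈0.6745
Max=201/255, Min=58/255, Δ=Max-Min=143/255
L = (Max+Min)/2 = (201+58)/510 = 259/510 = 0.50784… → L = 50.8%
L > 0.5 → S = Δ/(2-Max-Min) = 143/(510-201-58) = 143/251 = 0.56972… → S = 57.0%
(the 1/255 factors cancel in S and H, so raw channel differences can be used)
Max is R' → H = 60 × (((G-B)/Δ) mod 6) = 60 × (((58-172)/143) mod 6)
  (-114)/143 = -0.7972…; negative, so add 6 → 5.2027…
  H = 60 × 5.2027… = 312.167…° → H = 312.2°
= HSL(312.2°, 57.0%, 50.8%)


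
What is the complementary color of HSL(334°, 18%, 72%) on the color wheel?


Complement = opposite side of color wheel = hue + 180°
H' = (334 + 180) mod 360 = 154°
S and L unchanged.
= HSL(154°, 18%, 72%)


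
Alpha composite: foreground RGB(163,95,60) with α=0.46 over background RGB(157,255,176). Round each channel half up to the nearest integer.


C = α×F + (1-α)×B, with 1-α = 0.54
R: 0.46×163 + 0.54×157 = 74.98 + 84.78 = 159.76 → 160
G: 0.46×95 + 0.54×255 = 43.70 + 137.70 = 181.40 → 181
B: 0.46×60 + 0.54×176 = 27.60 + 95.04 = 122.64 → 123
= RGB(160, 181, 123)


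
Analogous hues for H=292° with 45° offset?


Base hue: 292°
Left analog: (292 - 45) mod 360 = 247°
Right analog: (292 + 45) mod 360 = 337°
Analogous hues = 247° and 337°


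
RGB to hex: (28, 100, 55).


R = 28 → 1C (hex)
G = 100 → 64 (hex)
B = 55 → 37 (hex)
Hex = #1C6437


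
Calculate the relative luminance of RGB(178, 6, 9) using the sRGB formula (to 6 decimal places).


Linearize each channel (sRGB transfer function): c = v/255; c_lin = c/12.92 if c ≤ 0.04045, else ((c+0.055)/1.055)^2.4
  R: 178/255 ≈ 0.698039 > 0.04045 → ((0.698039+0.055)/1.055)^2.4 ≈ 0.445201
  G: 6/255 ≈ 0.023529 ≤ 0.04045 → 0.023529/12.92 ≈ 0.001821
  B: 9/255 ≈ 0.035294 ≤ 0.04045 → 0.035294/12.92 ≈ 0.002732
R_lin = 0.445201, G_lin = 0.001821, B_lin = 0.002732
L = 0.2126×R + 0.7152×G + 0.0722×B
L = 0.2126×0.445201 + 0.7152×0.001821 + 0.0722×0.002732
L ≈ 0.096150


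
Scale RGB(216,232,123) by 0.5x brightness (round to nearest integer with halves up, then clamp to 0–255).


Multiply each channel by 0.5, round half up, clamp to [0, 255]
R: 216×0.5 = 108
G: 232×0.5 = 116
B: 123×0.5 = 61.5 → round → 62
= RGB(108, 116, 62)


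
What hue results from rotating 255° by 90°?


New hue = (H + rotation) mod 360
New hue = (255 + 90) mod 360
= 345 mod 360
= 345°


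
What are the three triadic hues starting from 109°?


Triadic: equally spaced at 120° intervals
H1 = 109°
H2 = (109 + 120) mod 360 = 229°
H3 = (109 + 240) mod 360 = 349°
Triadic = 109°, 229°, 349°


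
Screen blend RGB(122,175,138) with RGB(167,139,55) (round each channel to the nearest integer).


Screen: C = 255 - (255-A)×(255-B)/255, rounded to nearest integer
R: 255 - (255-122)×(255-167)/255 = 255 - 11704/255 ≈ 255 - 45.898 = 209.102 → 209
G: 255 - (255-175)×(255-139)/255 = 255 - 9280/255 ≈ 255 - 36.392 = 218.608 → 219
B: 255 - (255-138)×(255-55)/255 = 255 - 23400/255 ≈ 255 - 91.765 = 163.235 → 163
= RGB(209, 219, 163)


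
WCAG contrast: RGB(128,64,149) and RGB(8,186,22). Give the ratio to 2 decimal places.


Linearize each sRGB channel c=v/255: c/12.92 if c ≤ 0.04045 else ((c+0.055)/1.055)^2.4
L = 0.2126×R_lin + 0.7152×G_lin + 0.0722×B_lin
Color 1 (128,64,149):
  R=128: 128/255≈0.5020 > 0.04045 → ((0.5020+0.055)/1.055)^2.4 ≈ 0.21586
  G=64: 64/255≈0.2510 > 0.04045 → ((0.2510+0.055)/1.055)^2.4 ≈ 0.05127
  B=149: 149/255≈0.5843 > 0.04045 → ((0.5843+0.055)/1.055)^2.4 ≈ 0.30054
  L1 = 0.2126×0.21586 + 0.7152×0.05127 + 0.0722×0.30054 ≈ 0.10426
Color 2 (8,186,22):
  R=8: 8/255≈0.0314 ≤ 0.04045 → 0.0314/12.92 ≈ 0.00243
  G=186: 186/255≈0.7294 > 0.04045 → ((0.7294+0.055)/1.055)^2.4 ≈ 0.49102
  B=22: 22/255≈0.0863 > 0.04045 → ((0.0863+0.055)/1.055)^2.4 ≈ 0.00802
  L2 = 0.2126×0.00243 + 0.7152×0.49102 + 0.0722×0.00802 ≈ 0.35227
Lighter = 0.35227, Darker = 0.10426
Ratio = (L_lighter + 0.05) / (L_darker + 0.05)
Ratio = (0.35227 + 0.05) / (0.10426 + 0.05) = 0.40227 / 0.15426 ≈ 2.6078
Ratio ≈ 2.61:1


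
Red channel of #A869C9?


Color: #A869C9
R = A8 = 168
G = 69 = 105
B = C9 = 201
Red = 168


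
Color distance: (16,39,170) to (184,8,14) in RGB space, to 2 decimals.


d = √[(R₁-R₂)² + (G₁-G₂)² + (B₁-B₂)²]
d = √[(16-184)² + (39-8)² + (170-14)²]
d = √[28224 + 961 + 24336]
d = √53521
d ≈ 231.35


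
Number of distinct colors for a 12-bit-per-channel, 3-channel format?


Total bits = 12 bits/channel × 3 channels = 36 bits
Distinct colors = 2^36
= 68,719,476,736 colors


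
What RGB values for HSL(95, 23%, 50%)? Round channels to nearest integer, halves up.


H=95°, S=0.23, L=0.50
C = (1-|2L-1|)×S = (1-|0.00|)×0.23 = 0.23
H' = H/60 = 95/60 ≈ 1.5833; X = C×(1-|H' mod 2 - 1|) ≈ 0.0958
m = L - C/2 = 0.50 - 0.115 = 0.385
Sector ⌊H'⌋ = 1 → (R',G',B') = (≈0.0958, 0.23, 0.0)
RGB = ((R'+m)×255, (G'+m)×255, (B'+m)×255) = (122.6125, 156.825, 98.175)
Round half up → RGB(123, 157, 98)


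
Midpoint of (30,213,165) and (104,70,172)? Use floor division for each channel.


Midpoint: each channel = ⌊(C₁+C₂)/2⌋
R: ⌊(30+104)/2⌋ = 67
G: ⌊(213+70)/2⌋ = 141
B: ⌊(165+172)/2⌋ = 168
= RGB(67, 141, 168)


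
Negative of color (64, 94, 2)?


Invert: (255-R, 255-G, 255-B)
R: 255-64 = 191
G: 255-94 = 161
B: 255-2 = 253
= RGB(191, 161, 253)


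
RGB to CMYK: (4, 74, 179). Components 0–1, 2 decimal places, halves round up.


R'=4/255≈0.0157, G'=74/255≈0.2902, B'=179/255≈0.7020
K = 1 - max(R',G',B') = 1 - 179/255 = 76/255 = 0.29803… → 0.30
(1-R'-K)/(1-K) simplifies to (max-R)/max with max = 179:
C = (179-4)/179 = 175/179 = 0.97765… → 0.98
M = (179-74)/179 = 105/179 = 0.58659… → 0.59
Y = (179-179)/179 = 0/179 = 0 → 0.00
= CMYK(0.98, 0.59, 0.00, 0.30)


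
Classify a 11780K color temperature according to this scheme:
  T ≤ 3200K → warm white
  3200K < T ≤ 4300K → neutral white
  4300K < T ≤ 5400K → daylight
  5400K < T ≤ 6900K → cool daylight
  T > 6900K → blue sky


Temperature: 11780K
11780K > 6900K → blue sky
Classification: blue sky


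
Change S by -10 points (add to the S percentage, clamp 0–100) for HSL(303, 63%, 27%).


Original S = 63%
Adjustment = -10 percentage points
New S = 63 + (-10) = 53
Clamp to [0, 100] → 53
= HSL(303°, 53%, 27%)


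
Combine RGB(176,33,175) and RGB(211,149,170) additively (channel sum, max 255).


Additive: each channel = min(255, C₁+C₂)
R: 176+211 = 387 → 255
G: 33+149 = 182 → 182
B: 175+170 = 345 → 255
= RGB(255, 182, 255)


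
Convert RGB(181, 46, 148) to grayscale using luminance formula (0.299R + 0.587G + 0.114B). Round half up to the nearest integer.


Gray = 0.299×R + 0.587×G + 0.114×B
Gray = 0.299×181 + 0.587×46 + 0.114×148
Gray = 54.119 + 27.002 + 16.872
Gray = 97.993 → round half up → 98
Gray = 98


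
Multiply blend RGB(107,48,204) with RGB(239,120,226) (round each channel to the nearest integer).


Multiply: C = A×B/255, rounded to nearest integer
R: 107×239/255 = 25573/255 ≈ 100.286 → 100
G: 48×120/255 = 5760/255 ≈ 22.588 → 23
B: 204×226/255 = 46104/255 ≈ 180.800 → 181
= RGB(100, 23, 181)


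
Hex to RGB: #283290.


28 → 40 (R)
32 → 50 (G)
90 → 144 (B)
= RGB(40, 50, 144)


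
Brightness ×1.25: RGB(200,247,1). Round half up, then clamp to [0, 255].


Multiply each channel by 1.25, round half up, clamp to [0, 255]
R: 200×1.25 = 250
G: 247×1.25 = 308.75 → round → 309 → clamp → 255
B: 1×1.25 = 1.25 → round → 1
= RGB(250, 255, 1)


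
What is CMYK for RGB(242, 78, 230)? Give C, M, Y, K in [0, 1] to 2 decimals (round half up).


R'=242/255≈0.9490, G'=78/255≈0.3059, B'=230/255≈0.9020
K = 1 - max(R',G',B') = 1 - 242/255 = 13/255 = 0.05098… → 0.05
(1-R'-K)/(1-K) simplifies to (max-R)/max with max = 242:
C = (242-242)/242 = 0/242 = 0 → 0.00
M = (242-78)/242 = 164/242 = 0.67768… → 0.68
Y = (242-230)/242 = 12/242 = 0.04958… → 0.05
= CMYK(0.00, 0.68, 0.05, 0.05)


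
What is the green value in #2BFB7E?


Color: #2BFB7E
R = 2B = 43
G = FB = 251
B = 7E = 126
Green = 251


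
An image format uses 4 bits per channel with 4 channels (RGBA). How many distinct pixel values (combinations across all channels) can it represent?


Total bits = 4 bits/channel × 4 channels = 16 bits
Distinct pixel values = 2^16
= 65,536 pixel values


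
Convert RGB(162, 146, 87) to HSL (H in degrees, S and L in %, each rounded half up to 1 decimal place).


Normalize: R'=162/255≈0.6353, G'=146/255≈0.5725, B'=87/255≈0.3412
Max=162/255, Min=87/255, Δ=Max-Min=75/255
L = (Max+Min)/2 = (162+87)/510 = 249/510 = 0.48823… → L = 48.8%
L ≤ 0.5 → S = Δ/(Max+Min) = 75/(162+87) = 75/249 = 0.30120… → S = 30.1%
(the 1/255 factors cancel in S and H, so raw channel differences can be used)
Max is R' → H = 60 × (((G-B)/Δ) mod 6) = 60 × (((146-87)/75) mod 6)
  59/75 = 0.7866…
  H = 60 × 0.7866… = 47.2° → H = 47.2°
= HSL(47.2°, 30.1%, 48.8%)


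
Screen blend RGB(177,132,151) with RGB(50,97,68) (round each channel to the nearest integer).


Screen: C = 255 - (255-A)×(255-B)/255, rounded to nearest integer
R: 255 - (255-177)×(255-50)/255 = 255 - 15990/255 ≈ 255 - 62.706 = 192.294 → 192
G: 255 - (255-132)×(255-97)/255 = 255 - 19434/255 ≈ 255 - 76.212 = 178.788 → 179
B: 255 - (255-151)×(255-68)/255 = 255 - 19448/255 ≈ 255 - 76.267 = 178.733 → 179
= RGB(192, 179, 179)


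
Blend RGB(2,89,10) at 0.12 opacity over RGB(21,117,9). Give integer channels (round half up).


C = α×F + (1-α)×B, with 1-α = 0.88
R: 0.12×2 + 0.88×21 = 0.24 + 18.48 = 18.72 → 19
G: 0.12×89 + 0.88×117 = 10.68 + 102.96 = 113.64 → 114
B: 0.12×10 + 0.88×9 = 1.20 + 7.92 = 9.12 → 9
= RGB(19, 114, 9)


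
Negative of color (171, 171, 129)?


Invert: (255-R, 255-G, 255-B)
R: 255-171 = 84
G: 255-171 = 84
B: 255-129 = 126
= RGB(84, 84, 126)


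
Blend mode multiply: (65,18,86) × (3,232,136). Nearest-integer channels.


Multiply: C = A×B/255, rounded to nearest integer
R: 65×3/255 = 195/255 ≈ 0.765 → 1
G: 18×232/255 = 4176/255 ≈ 16.376 → 16
B: 86×136/255 = 11696/255 ≈ 45.867 → 46
= RGB(1, 16, 46)


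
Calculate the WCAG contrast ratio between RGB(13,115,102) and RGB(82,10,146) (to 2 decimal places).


Linearize each sRGB channel c=v/255: c/12.92 if c ≤ 0.04045 else ((c+0.055)/1.055)^2.4
L = 0.2126×R_lin + 0.7152×G_lin + 0.0722×B_lin
Color 1 (13,115,102):
  R=13: 13/255≈0.0510 > 0.04045 → ((0.0510+0.055)/1.055)^2.4 ≈ 0.00402
  G=115: 115/255≈0.4510 > 0.04045 → ((0.4510+0.055)/1.055)^2.4 ≈ 0.17144
  B=102: 102/255≈0.4000 > 0.04045 → ((0.4000+0.055)/1.055)^2.4 ≈ 0.13287
  L1 = 0.2126×0.00402 + 0.7152×0.17144 + 0.0722×0.13287 ≈ 0.13306
Color 2 (82,10,146):
  R=82: 82/255≈0.3216 > 0.04045 → ((0.3216+0.055)/1.055)^2.4 ≈ 0.08438
  G=10: 10/255≈0.0392 ≤ 0.04045 → 0.0392/12.92 ≈ 0.00304
  B=146: 146/255≈0.5725 > 0.04045 → ((0.5725+0.055)/1.055)^2.4 ≈ 0.28744
  L2 = 0.2126×0.08438 + 0.7152×0.00304 + 0.0722×0.28744 ≈ 0.04086
Lighter = 0.13306, Darker = 0.04086
Ratio = (L_lighter + 0.05) / (L_darker + 0.05)
Ratio = (0.13306 + 0.05) / (0.04086 + 0.05) = 0.18306 / 0.09086 ≈ 2.0147
Ratio ≈ 2.01:1


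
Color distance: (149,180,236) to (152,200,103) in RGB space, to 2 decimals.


d = √[(R₁-R₂)² + (G₁-G₂)² + (B₁-B₂)²]
d = √[(149-152)² + (180-200)² + (236-103)²]
d = √[9 + 400 + 17689]
d = √18098
d ≈ 134.53


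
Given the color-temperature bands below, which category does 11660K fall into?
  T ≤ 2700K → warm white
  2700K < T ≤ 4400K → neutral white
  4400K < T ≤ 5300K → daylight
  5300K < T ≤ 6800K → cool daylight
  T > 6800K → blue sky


Temperature: 11660K
11660K > 6800K → blue sky
Classification: blue sky


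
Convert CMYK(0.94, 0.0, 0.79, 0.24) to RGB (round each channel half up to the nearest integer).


R = 255 × (1-C) × (1-K) = 255 × 0.06 × 0.76 = 11.628 → 12
G = 255 × (1-M) × (1-K) = 255 × 1.00 × 0.76 = 193.8 → 194
B = 255 × (1-Y) × (1-K) = 255 × 0.21 × 0.76 = 40.698 → 41
= RGB(12, 194, 41)


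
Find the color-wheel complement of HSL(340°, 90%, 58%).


Complement = opposite side of color wheel = hue + 180°
H' = (340 + 180) mod 360 = 160°
S and L unchanged.
= HSL(160°, 90%, 58%)


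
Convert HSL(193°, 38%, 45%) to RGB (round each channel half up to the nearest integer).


H=193°, S=0.38, L=0.45
C = (1-|2L-1|)×S = (1-|-0.10|)×0.38 = 0.342
H' = H/60 = 193/60 ≈ 3.2167; X = C×(1-|H' mod 2 - 1|) = 0.2679
m = L - C/2 = 0.45 - 0.171 = 0.279
Sector ⌊H'⌋ = 3 → (R',G',B') = (0.0, 0.2679, 0.342)
RGB = ((R'+m)×255, (G'+m)×255, (B'+m)×255) = (71.145, 139.4595, 158.355)
Round half up → RGB(71, 139, 158)


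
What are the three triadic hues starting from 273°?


Triadic: equally spaced at 120° intervals
H1 = 273°
H2 = (273 + 120) mod 360 = 33°
H3 = (273 + 240) mod 360 = 153°
Triadic = 273°, 33°, 153°


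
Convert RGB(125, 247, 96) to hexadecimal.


R = 125 → 7D (hex)
G = 247 → F7 (hex)
B = 96 → 60 (hex)
Hex = #7DF760


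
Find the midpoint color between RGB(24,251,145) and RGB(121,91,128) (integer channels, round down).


Midpoint: each channel = ⌊(C₁+C₂)/2⌋
R: ⌊(24+121)/2⌋ = 72
G: ⌊(251+91)/2⌋ = 171
B: ⌊(145+128)/2⌋ = 136
= RGB(72, 171, 136)


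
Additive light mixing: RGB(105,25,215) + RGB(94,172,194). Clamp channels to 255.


Additive: each channel = min(255, C₁+C₂)
R: 105+94 = 199 → 199
G: 25+172 = 197 → 197
B: 215+194 = 409 → 255
= RGB(199, 197, 255)


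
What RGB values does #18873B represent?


18 → 24 (R)
87 → 135 (G)
3B → 59 (B)
= RGB(24, 135, 59)


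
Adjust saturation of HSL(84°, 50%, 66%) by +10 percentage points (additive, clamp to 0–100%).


Original S = 50%
Adjustment = +10 percentage points
New S = 50 + (10) = 60
Clamp to [0, 100] → 60
= HSL(84°, 60%, 66%)


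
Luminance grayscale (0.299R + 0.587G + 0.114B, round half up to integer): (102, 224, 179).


Gray = 0.299×R + 0.587×G + 0.114×B
Gray = 0.299×102 + 0.587×224 + 0.114×179
Gray = 30.498 + 131.488 + 20.406
Gray = 182.392 → round half up → 182
Gray = 182


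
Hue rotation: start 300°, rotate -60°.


New hue = (H + rotation) mod 360
New hue = (300 -60) mod 360
= 240 mod 360
= 240°


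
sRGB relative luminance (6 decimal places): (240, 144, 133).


Linearize each channel (sRGB transfer function): c = v/255; c_lin = c/12.92 if c ≤ 0.04045, else ((c+0.055)/1.055)^2.4
  R: 240/255 ≈ 0.941176 > 0.04045 → ((0.941176+0.055)/1.055)^2.4 ≈ 0.871367
  G: 144/255 ≈ 0.564706 > 0.04045 → ((0.564706+0.055)/1.055)^2.4 ≈ 0.278894
  B: 133/255 ≈ 0.521569 > 0.04045 → ((0.521569+0.055)/1.055)^2.4 ≈ 0.234551
R_lin = 0.871367, G_lin = 0.278894, B_lin = 0.234551
L = 0.2126×R + 0.7152×G + 0.0722×B
L = 0.2126×0.871367 + 0.7152×0.278894 + 0.0722×0.234551
L ≈ 0.401652


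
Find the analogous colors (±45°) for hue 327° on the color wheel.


Base hue: 327°
Left analog: (327 - 45) mod 360 = 282°
Right analog: (327 + 45) mod 360 = 12°
Analogous hues = 282° and 12°


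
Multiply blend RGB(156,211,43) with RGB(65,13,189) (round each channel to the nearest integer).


Multiply: C = A×B/255, rounded to nearest integer
R: 156×65/255 = 10140/255 ≈ 39.765 → 40
G: 211×13/255 = 2743/255 ≈ 10.757 → 11
B: 43×189/255 = 8127/255 ≈ 31.871 → 32
= RGB(40, 11, 32)


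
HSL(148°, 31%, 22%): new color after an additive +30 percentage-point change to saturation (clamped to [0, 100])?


Original S = 31%
Adjustment = +30 percentage points
New S = 31 + (30) = 61
Clamp to [0, 100] → 61
= HSL(148°, 61%, 22%)


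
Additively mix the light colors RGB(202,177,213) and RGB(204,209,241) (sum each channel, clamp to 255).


Additive: each channel = min(255, C₁+C₂)
R: 202+204 = 406 → 255
G: 177+209 = 386 → 255
B: 213+241 = 454 → 255
= RGB(255, 255, 255)


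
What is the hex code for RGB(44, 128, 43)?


R = 44 → 2C (hex)
G = 128 → 80 (hex)
B = 43 → 2B (hex)
Hex = #2C802B


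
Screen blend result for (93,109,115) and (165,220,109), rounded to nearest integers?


Screen: C = 255 - (255-A)×(255-B)/255, rounded to nearest integer
R: 255 - (255-93)×(255-165)/255 = 255 - 14580/255 ≈ 255 - 57.176 = 197.824 → 198
G: 255 - (255-109)×(255-220)/255 = 255 - 5110/255 ≈ 255 - 20.039 = 234.961 → 235
B: 255 - (255-115)×(255-109)/255 = 255 - 20440/255 ≈ 255 - 80.157 = 174.843 → 175
= RGB(198, 235, 175)


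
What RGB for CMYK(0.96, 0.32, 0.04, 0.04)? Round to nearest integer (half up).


R = 255 × (1-C) × (1-K) = 255 × 0.04 × 0.96 = 9.792 → 10
G = 255 × (1-M) × (1-K) = 255 × 0.68 × 0.96 = 166.464 → 166
B = 255 × (1-Y) × (1-K) = 255 × 0.96 × 0.96 = 235.008 → 235
= RGB(10, 166, 235)


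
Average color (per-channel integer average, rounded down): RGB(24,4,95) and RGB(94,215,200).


Midpoint: each channel = ⌊(C₁+C₂)/2⌋
R: ⌊(24+94)/2⌋ = 59
G: ⌊(4+215)/2⌋ = 109
B: ⌊(95+200)/2⌋ = 147
= RGB(59, 109, 147)


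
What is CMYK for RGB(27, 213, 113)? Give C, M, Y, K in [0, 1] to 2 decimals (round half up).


R'=27/255≈0.1059, G'=213/255≈0.8353, B'=113/255≈0.4431
K = 1 - max(R',G',B') = 1 - 213/255 = 42/255 = 0.16470… → 0.16
(1-R'-K)/(1-K) simplifies to (max-R)/max with max = 213:
C = (213-27)/213 = 186/213 = 0.87323… → 0.87
M = (213-213)/213 = 0/213 = 0 → 0.00
Y = (213-113)/213 = 100/213 = 0.46948… → 0.47
= CMYK(0.87, 0.00, 0.47, 0.16)


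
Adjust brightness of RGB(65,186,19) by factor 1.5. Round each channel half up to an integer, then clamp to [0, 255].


Multiply each channel by 1.5, round half up, clamp to [0, 255]
R: 65×1.5 = 97.5 → round → 98
G: 186×1.5 = 279 → clamp → 255
B: 19×1.5 = 28.5 → round → 29
= RGB(98, 255, 29)


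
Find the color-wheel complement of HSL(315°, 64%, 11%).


Complement = opposite side of color wheel = hue + 180°
H' = (315 + 180) mod 360 = 135°
S and L unchanged.
= HSL(135°, 64%, 11%)


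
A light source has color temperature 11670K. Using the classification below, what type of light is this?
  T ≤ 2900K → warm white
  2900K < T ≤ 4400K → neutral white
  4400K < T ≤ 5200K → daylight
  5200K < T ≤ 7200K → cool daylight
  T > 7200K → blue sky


Temperature: 11670K
11670K > 7200K → blue sky
Classification: blue sky


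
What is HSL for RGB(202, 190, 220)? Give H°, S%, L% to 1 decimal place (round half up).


Normalize: R'=202/255≈0.7922, G'=190/255≈0.7451, B'=220/255≈0.8627
Max=220/255, Min=190/255, Δ=Max-Min=30/255
L = (Max+Min)/2 = (220+190)/510 = 410/510 = 0.80392… → L = 80.4%
L > 0.5 → S = Δ/(2-Max-Min) = 30/(510-220-190) = 30/100 = 0.3 → S = 30.0%
(the 1/255 factors cancel in S and H, so raw channel differences can be used)
Max is B' → H = 60 × ((R-G)/Δ + 4) = 60 × ((202-190)/30 + 4)
  12/30 + 4 = 0.4 + 4 = 4.4
  H = 60 × 4.4 = 264° → H = 264.0°
= HSL(264.0°, 30.0%, 80.4%)


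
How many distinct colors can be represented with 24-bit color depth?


Colors = 2^bits = 2^24
= 16,777,216 colors


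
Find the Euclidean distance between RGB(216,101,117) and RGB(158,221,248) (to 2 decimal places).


d = √[(R₁-R₂)² + (G₁-G₂)² + (B₁-B₂)²]
d = √[(216-158)² + (101-221)² + (117-248)²]
d = √[3364 + 14400 + 17161]
d = √34925
d ≈ 186.88


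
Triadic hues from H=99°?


Triadic: equally spaced at 120° intervals
H1 = 99°
H2 = (99 + 120) mod 360 = 219°
H3 = (99 + 240) mod 360 = 339°
Triadic = 99°, 219°, 339°


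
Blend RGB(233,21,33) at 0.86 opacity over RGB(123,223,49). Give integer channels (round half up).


C = α×F + (1-α)×B, with 1-α = 0.14
R: 0.86×233 + 0.14×123 = 200.38 + 17.22 = 217.60 → 218
G: 0.86×21 + 0.14×223 = 18.06 + 31.22 = 49.28 → 49
B: 0.86×33 + 0.14×49 = 28.38 + 6.86 = 35.24 → 35
= RGB(218, 49, 35)


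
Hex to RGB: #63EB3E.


63 → 99 (R)
EB → 235 (G)
3E → 62 (B)
= RGB(99, 235, 62)


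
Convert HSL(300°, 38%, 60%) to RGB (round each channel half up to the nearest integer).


H=300°, S=0.38, L=0.60
C = (1-|2L-1|)×S = (1-|0.20|)×0.38 = 0.304
H' = H/60 = 300/60 ≈ 5.0000; X = C×(1-|H' mod 2 - 1|) = 0.304
m = L - C/2 = 0.60 - 0.152 = 0.448
Sector ⌊H'⌋ = 5 → (R',G',B') = (0.304, 0.0, 0.304)
RGB = ((R'+m)×255, (G'+m)×255, (B'+m)×255) = (191.76, 114.24, 191.76)
Round half up → RGB(192, 114, 192)


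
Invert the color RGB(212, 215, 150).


Invert: (255-R, 255-G, 255-B)
R: 255-212 = 43
G: 255-215 = 40
B: 255-150 = 105
= RGB(43, 40, 105)


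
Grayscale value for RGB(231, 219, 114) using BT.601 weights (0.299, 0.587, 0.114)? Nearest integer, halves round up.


Gray = 0.299×R + 0.587×G + 0.114×B
Gray = 0.299×231 + 0.587×219 + 0.114×114
Gray = 69.069 + 128.553 + 12.996
Gray = 210.618 → round half up → 211
Gray = 211


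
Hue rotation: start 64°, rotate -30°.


New hue = (H + rotation) mod 360
New hue = (64 -30) mod 360
= 34 mod 360
= 34°


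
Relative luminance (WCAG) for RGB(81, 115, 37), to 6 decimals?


Linearize each channel (sRGB transfer function): c = v/255; c_lin = c/12.92 if c ≤ 0.04045, else ((c+0.055)/1.055)^2.4
  R: 81/255 ≈ 0.317647 > 0.04045 → ((0.317647+0.055)/1.055)^2.4 ≈ 0.082283
  G: 115/255 ≈ 0.450980 > 0.04045 → ((0.450980+0.055)/1.055)^2.4 ≈ 0.171441
  B: 37/255 ≈ 0.145098 > 0.04045 → ((0.145098+0.055)/1.055)^2.4 ≈ 0.018500
R_lin = 0.082283, G_lin = 0.171441, B_lin = 0.018500
L = 0.2126×R + 0.7152×G + 0.0722×B
L = 0.2126×0.082283 + 0.7152×0.171441 + 0.0722×0.018500
L ≈ 0.141444


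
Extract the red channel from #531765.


Color: #531765
R = 53 = 83
G = 17 = 23
B = 65 = 101
Red = 83


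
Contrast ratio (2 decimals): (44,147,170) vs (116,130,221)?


Linearize each sRGB channel c=v/255: c/12.92 if c ≤ 0.04045 else ((c+0.055)/1.055)^2.4
L = 0.2126×R_lin + 0.7152×G_lin + 0.0722×B_lin
Color 1 (44,147,170):
  R=44: 44/255≈0.1725 > 0.04045 → ((0.1725+0.055)/1.055)^2.4 ≈ 0.02519
  G=147: 147/255≈0.5765 > 0.04045 → ((0.5765+0.055)/1.055)^2.4 ≈ 0.29177
  B=170: 170/255≈0.6667 > 0.04045 → ((0.6667+0.055)/1.055)^2.4 ≈ 0.40198
  L1 = 0.2126×0.02519 + 0.7152×0.29177 + 0.0722×0.40198 ≈ 0.24305
Color 2 (116,130,221):
  R=116: 116/255≈0.4549 > 0.04045 → ((0.4549+0.055)/1.055)^2.4 ≈ 0.17465
  G=130: 130/255≈0.5098 > 0.04045 → ((0.5098+0.055)/1.055)^2.4 ≈ 0.22323
  B=221: 221/255≈0.8667 > 0.04045 → ((0.8667+0.055)/1.055)^2.4 ≈ 0.72306
  L2 = 0.2126×0.17465 + 0.7152×0.22323 + 0.0722×0.72306 ≈ 0.24899
Lighter = 0.24899, Darker = 0.24305
Ratio = (L_lighter + 0.05) / (L_darker + 0.05)
Ratio = (0.24899 + 0.05) / (0.24305 + 0.05) = 0.29899 / 0.29305 ≈ 1.0203
Ratio ≈ 1.02:1


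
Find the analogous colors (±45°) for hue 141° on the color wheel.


Base hue: 141°
Left analog: (141 - 45) mod 360 = 96°
Right analog: (141 + 45) mod 360 = 186°
Analogous hues = 96° and 186°


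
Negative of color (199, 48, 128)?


Invert: (255-R, 255-G, 255-B)
R: 255-199 = 56
G: 255-48 = 207
B: 255-128 = 127
= RGB(56, 207, 127)


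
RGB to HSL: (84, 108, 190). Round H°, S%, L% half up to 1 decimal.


Normalize: R'=84/255≈0.3294, G'=108/255≈0.4235, B'=190/255≈0.7451
Max=190/255, Min=84/255, Δ=Max-Min=106/255
L = (Max+Min)/2 = (190+84)/510 = 274/510 = 0.53725… → L = 53.7%
L > 0.5 → S = Δ/(2-Max-Min) = 106/(510-190-84) = 106/236 = 0.44915… → S = 44.9%
(the 1/255 factors cancel in S and H, so raw channel differences can be used)
Max is B' → H = 60 × ((R-G)/Δ + 4) = 60 × ((84-108)/106 + 4)
  -24/106 + 4 = -0.2264… + 4 = 3.7735…
  H = 60 × 3.7735… = 226.415…° → H = 226.4°
= HSL(226.4°, 44.9%, 53.7%)


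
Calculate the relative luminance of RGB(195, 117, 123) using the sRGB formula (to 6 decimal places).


Linearize each channel (sRGB transfer function): c = v/255; c_lin = c/12.92 if c ≤ 0.04045, else ((c+0.055)/1.055)^2.4
  R: 195/255 ≈ 0.764706 > 0.04045 → ((0.764706+0.055)/1.055)^2.4 ≈ 0.545724
  G: 117/255 ≈ 0.458824 > 0.04045 → ((0.458824+0.055)/1.055)^2.4 ≈ 0.177888
  B: 123/255 ≈ 0.482353 > 0.04045 → ((0.482353+0.055)/1.055)^2.4 ≈ 0.198069
R_lin = 0.545724, G_lin = 0.177888, B_lin = 0.198069
L = 0.2126×R + 0.7152×G + 0.0722×B
L = 0.2126×0.545724 + 0.7152×0.177888 + 0.0722×0.198069
L ≈ 0.257547


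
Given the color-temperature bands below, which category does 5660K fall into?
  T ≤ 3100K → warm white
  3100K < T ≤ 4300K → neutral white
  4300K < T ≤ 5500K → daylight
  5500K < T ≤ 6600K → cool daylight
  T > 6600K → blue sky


Temperature: 5660K
5500K < 5660K ≤ 6600K → cool daylight
Classification: cool daylight


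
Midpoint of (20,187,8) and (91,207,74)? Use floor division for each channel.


Midpoint: each channel = ⌊(C₁+C₂)/2⌋
R: ⌊(20+91)/2⌋ = 55
G: ⌊(187+207)/2⌋ = 197
B: ⌊(8+74)/2⌋ = 41
= RGB(55, 197, 41)


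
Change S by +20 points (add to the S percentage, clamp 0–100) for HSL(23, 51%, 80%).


Original S = 51%
Adjustment = +20 percentage points
New S = 51 + (20) = 71
Clamp to [0, 100] → 71
= HSL(23°, 71%, 80%)


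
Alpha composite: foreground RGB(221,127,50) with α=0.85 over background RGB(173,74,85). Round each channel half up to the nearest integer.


C = α×F + (1-α)×B, with 1-α = 0.15
R: 0.85×221 + 0.15×173 = 187.85 + 25.95 = 213.80 → 214
G: 0.85×127 + 0.15×74 = 107.95 + 11.10 = 119.05 → 119
B: 0.85×50 + 0.15×85 = 42.50 + 12.75 = 55.25 → 55
= RGB(214, 119, 55)


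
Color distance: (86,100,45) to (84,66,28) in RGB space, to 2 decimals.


d = √[(R₁-R₂)² + (G₁-G₂)² + (B₁-B₂)²]
d = √[(86-84)² + (100-66)² + (45-28)²]
d = √[4 + 1156 + 289]
d = √1449
d ≈ 38.07


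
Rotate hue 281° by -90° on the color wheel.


New hue = (H + rotation) mod 360
New hue = (281 -90) mod 360
= 191 mod 360
= 191°


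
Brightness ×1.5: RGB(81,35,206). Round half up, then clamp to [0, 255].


Multiply each channel by 1.5, round half up, clamp to [0, 255]
R: 81×1.5 = 121.5 → round → 122
G: 35×1.5 = 52.5 → round → 53
B: 206×1.5 = 309 → clamp → 255
= RGB(122, 53, 255)


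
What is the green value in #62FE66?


Color: #62FE66
R = 62 = 98
G = FE = 254
B = 66 = 102
Green = 254


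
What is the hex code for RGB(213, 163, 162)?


R = 213 → D5 (hex)
G = 163 → A3 (hex)
B = 162 → A2 (hex)
Hex = #D5A3A2


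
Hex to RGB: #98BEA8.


98 → 152 (R)
BE → 190 (G)
A8 → 168 (B)
= RGB(152, 190, 168)


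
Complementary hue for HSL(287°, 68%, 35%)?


Complement = opposite side of color wheel = hue + 180°
H' = (287 + 180) mod 360 = 107°
S and L unchanged.
= HSL(107°, 68%, 35%)


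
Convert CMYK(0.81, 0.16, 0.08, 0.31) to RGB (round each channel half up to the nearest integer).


R = 255 × (1-C) × (1-K) = 255 × 0.19 × 0.69 = 33.4305 → 33
G = 255 × (1-M) × (1-K) = 255 × 0.84 × 0.69 = 147.798 → 148
B = 255 × (1-Y) × (1-K) = 255 × 0.92 × 0.69 = 161.874 → 162
= RGB(33, 148, 162)


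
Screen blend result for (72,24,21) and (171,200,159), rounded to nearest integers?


Screen: C = 255 - (255-A)×(255-B)/255, rounded to nearest integer
R: 255 - (255-72)×(255-171)/255 = 255 - 15372/255 ≈ 255 - 60.282 = 194.718 → 195
G: 255 - (255-24)×(255-200)/255 = 255 - 12705/255 ≈ 255 - 49.824 = 205.176 → 205
B: 255 - (255-21)×(255-159)/255 = 255 - 22464/255 ≈ 255 - 88.094 = 166.906 → 167
= RGB(195, 205, 167)


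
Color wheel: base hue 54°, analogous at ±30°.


Base hue: 54°
Left analog: (54 - 30) mod 360 = 24°
Right analog: (54 + 30) mod 360 = 84°
Analogous hues = 24° and 84°


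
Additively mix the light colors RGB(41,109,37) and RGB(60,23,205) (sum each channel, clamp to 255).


Additive: each channel = min(255, C₁+C₂)
R: 41+60 = 101 → 101
G: 109+23 = 132 → 132
B: 37+205 = 242 → 242
= RGB(101, 132, 242)


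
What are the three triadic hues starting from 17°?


Triadic: equally spaced at 120° intervals
H1 = 17°
H2 = (17 + 120) mod 360 = 137°
H3 = (17 + 240) mod 360 = 257°
Triadic = 17°, 137°, 257°


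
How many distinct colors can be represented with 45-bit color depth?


Colors = 2^bits = 2^45
= 35,184,372,088,832 colors


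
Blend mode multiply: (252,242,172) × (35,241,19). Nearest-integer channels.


Multiply: C = A×B/255, rounded to nearest integer
R: 252×35/255 = 8820/255 ≈ 34.588 → 35
G: 242×241/255 = 58322/255 ≈ 228.714 → 229
B: 172×19/255 = 3268/255 ≈ 12.816 → 13
= RGB(35, 229, 13)


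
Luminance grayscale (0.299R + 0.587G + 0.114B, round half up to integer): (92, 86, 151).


Gray = 0.299×R + 0.587×G + 0.114×B
Gray = 0.299×92 + 0.587×86 + 0.114×151
Gray = 27.508 + 50.482 + 17.214
Gray = 95.204 → round half up → 95
Gray = 95


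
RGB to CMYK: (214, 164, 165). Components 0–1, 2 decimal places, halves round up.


R'=214/255≈0.8392, G'=164/255≈0.6431, B'=165/255≈0.6471
K = 1 - max(R',G',B') = 1 - 214/255 = 41/255 = 0.16078… → 0.16
(1-R'-K)/(1-K) simplifies to (max-R)/max with max = 214:
C = (214-214)/214 = 0/214 = 0 → 0.00
M = (214-164)/214 = 50/214 = 0.23364… → 0.23
Y = (214-165)/214 = 49/214 = 0.22897… → 0.23
= CMYK(0.00, 0.23, 0.23, 0.16)


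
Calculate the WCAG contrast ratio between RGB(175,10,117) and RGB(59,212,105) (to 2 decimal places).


Linearize each sRGB channel c=v/255: c/12.92 if c ≤ 0.04045 else ((c+0.055)/1.055)^2.4
L = 0.2126×R_lin + 0.7152×G_lin + 0.0722×B_lin
Color 1 (175,10,117):
  R=175: 175/255≈0.6863 > 0.04045 → ((0.6863+0.055)/1.055)^2.4 ≈ 0.42869
  G=10: 10/255≈0.0392 ≤ 0.04045 → 0.0392/12.92 ≈ 0.00304
  B=117: 117/255≈0.4588 > 0.04045 → ((0.4588+0.055)/1.055)^2.4 ≈ 0.17789
  L1 = 0.2126×0.42869 + 0.7152×0.00304 + 0.0722×0.17789 ≈ 0.10615
Color 2 (59,212,105):
  R=59: 59/255≈0.2314 > 0.04045 → ((0.2314+0.055)/1.055)^2.4 ≈ 0.04374
  G=212: 212/255≈0.8314 > 0.04045 → ((0.8314+0.055)/1.055)^2.4 ≈ 0.65837
  B=105: 105/255≈0.4118 > 0.04045 → ((0.4118+0.055)/1.055)^2.4 ≈ 0.14126
  L2 = 0.2126×0.04374 + 0.7152×0.65837 + 0.0722×0.14126 ≈ 0.49037
Lighter = 0.49037, Darker = 0.10615
Ratio = (L_lighter + 0.05) / (L_darker + 0.05)
Ratio = (0.49037 + 0.05) / (0.10615 + 0.05) = 0.54037 / 0.15615 ≈ 3.4605
Ratio ≈ 3.46:1


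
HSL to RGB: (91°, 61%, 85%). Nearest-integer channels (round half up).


H=91°, S=0.61, L=0.85
C = (1-|2L-1|)×S = (1-|0.70|)×0.61 = 0.183
H' = H/60 = 91/60 ≈ 1.5167; X = C×(1-|H' mod 2 - 1|) = 0.08845
m = L - C/2 = 0.85 - 0.0915 = 0.7585
Sector ⌊H'⌋ = 1 → (R',G',B') = (0.08845, 0.183, 0.0)
RGB = ((R'+m)×255, (G'+m)×255, (B'+m)×255) = (215.97225, 240.0825, 193.4175)
Round half up → RGB(216, 240, 193)


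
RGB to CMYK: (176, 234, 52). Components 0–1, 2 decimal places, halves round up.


R'=176/255≈0.6902, G'=234/255≈0.9176, B'=52/255≈0.2039
K = 1 - max(R',G',B') = 1 - 234/255 = 21/255 = 0.08235… → 0.08
(1-R'-K)/(1-K) simplifies to (max-R)/max with max = 234:
C = (234-176)/234 = 58/234 = 0.24786… → 0.25
M = (234-234)/234 = 0/234 = 0 → 0.00
Y = (234-52)/234 = 182/234 = 0.77777… → 0.78
= CMYK(0.25, 0.00, 0.78, 0.08)


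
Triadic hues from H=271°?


Triadic: equally spaced at 120° intervals
H1 = 271°
H2 = (271 + 120) mod 360 = 31°
H3 = (271 + 240) mod 360 = 151°
Triadic = 271°, 31°, 151°


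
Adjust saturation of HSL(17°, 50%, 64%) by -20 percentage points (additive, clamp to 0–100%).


Original S = 50%
Adjustment = -20 percentage points
New S = 50 + (-20) = 30
Clamp to [0, 100] → 30
= HSL(17°, 30%, 64%)


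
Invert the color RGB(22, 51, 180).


Invert: (255-R, 255-G, 255-B)
R: 255-22 = 233
G: 255-51 = 204
B: 255-180 = 75
= RGB(233, 204, 75)


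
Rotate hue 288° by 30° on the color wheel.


New hue = (H + rotation) mod 360
New hue = (288 + 30) mod 360
= 318 mod 360
= 318°


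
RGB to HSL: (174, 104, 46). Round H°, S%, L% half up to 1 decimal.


Normalize: R'=174/255≈0.6824, G'=104/255≈0.4078, B'=46/255≈0.1804
Max=174/255, Min=46/255, Δ=Max-Min=128/255
L = (Max+Min)/2 = (174+46)/510 = 220/510 = 0.43137… → L = 43.1%
L ≤ 0.5 → S = Δ/(Max+Min) = 128/(174+46) = 128/220 = 0.58181… → S = 58.2%
(the 1/255 factors cancel in S and H, so raw channel differences can be used)
Max is R' → H = 60 × (((G-B)/Δ) mod 6) = 60 × (((104-46)/128) mod 6)
  58/128 = 0.4531…
  H = 60 × 0.4531… = 27.187…° → H = 27.2°
= HSL(27.2°, 58.2%, 43.1%)
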